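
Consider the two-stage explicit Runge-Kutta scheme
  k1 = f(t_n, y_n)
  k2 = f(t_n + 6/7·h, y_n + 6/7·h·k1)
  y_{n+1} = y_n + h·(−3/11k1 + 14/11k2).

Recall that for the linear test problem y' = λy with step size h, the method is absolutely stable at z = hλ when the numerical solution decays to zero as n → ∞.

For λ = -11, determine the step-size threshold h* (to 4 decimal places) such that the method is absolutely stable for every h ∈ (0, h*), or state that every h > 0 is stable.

Set f=λy, z=hλ:
  k1=λy_n ⇒ h·k1=z·y_n;  k2=λ(1+6/7z)y_n ⇒ h·k2=z(1+6/7z)y_n
  y_{n+1}/y_n = 1 − 3/11z + 14/11z(1+6/7z) = 1 + z + 12/11z²
  so R(z) = 1 + z + 12/11z².

Need |R(x)|<1, x<0.
x=-1.26: |R|=1.4719
R=1: x+12/11x²=0 ⇒ x=−11/12=-0.9167; min R=1−1/(4·12/11)=0.7708>−1
Confirm numerically:
  x=-0.679: |R|=0.82395 <1
  x=-0.667: |R|=0.81833 <1
  x=-0.656: |R|=0.81346 <1
  x=-0.379: |R|=0.77770 <1
  x=-1.284: |R|=1.51453 >1
  x=-1.221: |R|=1.40537 >1
  x=-1.131: |R|=1.26445 >1
Stable set (-0.9167, 0).

(-0.9167,0); λ=-11 ⇒ h* = (11/12)/11 = 0.0833.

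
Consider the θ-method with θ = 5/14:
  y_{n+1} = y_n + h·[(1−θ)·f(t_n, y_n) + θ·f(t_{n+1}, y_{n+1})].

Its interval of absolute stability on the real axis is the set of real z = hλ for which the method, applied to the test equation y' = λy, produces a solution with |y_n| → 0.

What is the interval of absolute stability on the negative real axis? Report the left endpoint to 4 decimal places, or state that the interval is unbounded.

z∈(-7.0000,0).

Set f=λy, z=hλ:
  y_{n+1} = y_n + z·[9/14·y_n + 5/14·y_{n+1}] ⇒ (1 − 5/14z)y_{n+1} = (1 + 9/14z)y_n
  Hence R(z) = (1 + 9/14z)/(1 − 5/14z).

Solve |R(x)|<1 on ℝ⁻.
x=-0.36: |R|=0.6810
R=−1: 1+9/14x = −1+5/14x ⇒ -2/7x=2 ⇒ x=2/(-2/7)=-7.0000
Confirm numerically:
  x=-6.351: |R|=0.94326 <1
  x=-5.169: |R|=0.81619 <1
  x=-4.111: |R|=0.66558 <1
  x=-3.812: |R|=0.61428 <1
  x=-7.375: |R|=1.02948 >1
  x=-7.136: |R|=1.01095 >1
Stable set (-7.0000, 0).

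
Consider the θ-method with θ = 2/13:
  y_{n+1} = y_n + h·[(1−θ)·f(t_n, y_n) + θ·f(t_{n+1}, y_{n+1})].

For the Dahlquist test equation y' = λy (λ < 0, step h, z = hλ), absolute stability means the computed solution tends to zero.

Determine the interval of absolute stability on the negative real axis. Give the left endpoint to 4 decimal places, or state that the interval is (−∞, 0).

(-2.8889, 0).

On y'=λy, z=hλ:
  y_{n+1} = y_n + z·[11/13·y_n + 2/13·y_{n+1}] ⇒ (1 − 2/13z)y_{n+1} = (1 + 11/13z)y_n
  R(z) = (1 + 11/13z)/(1 − 2/13z).

Find x<0 with |R(x)|<1.
x=-1.01: |R|=0.1258
R=−1: 1+11/13x = −1+2/13x ⇒ -9/13x=2 ⇒ x=2/(-9/13)=-2.8889
Confirm numerically:
  x=-1.902: |R|=0.47144 <1
  x=-1.785: |R|=0.40042 <1
  x=-1.782: |R|=0.39858 <1
  x=-1.709: |R|=0.35321 <1
  x=-3.066: |R|=1.08332 >1
  x=-3.025: |R|=1.06430 >1
Interval (-2.8889, 0).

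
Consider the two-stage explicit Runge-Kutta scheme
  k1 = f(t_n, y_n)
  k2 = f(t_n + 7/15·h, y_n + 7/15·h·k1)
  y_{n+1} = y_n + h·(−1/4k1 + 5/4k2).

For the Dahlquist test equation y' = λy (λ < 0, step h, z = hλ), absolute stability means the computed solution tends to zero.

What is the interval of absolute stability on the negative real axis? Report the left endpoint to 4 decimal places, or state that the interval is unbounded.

With y'=λy (z=hλ):
  k1=λy_n ⇒ h·k1=z·y_n;  k2=λ(1+7/15z)y_n ⇒ h·k2=z(1+7/15z)y_n
  y_{n+1}/y_n = 1 − 1/4z + 5/4z(1+7/15z) = 1 + z + 7/12z²
  R(z) = 1 + z + 7/12z².

Need |R(x)|<1, x<0.
x=-0.52: |R|=0.6377
R=1: x+7/12x²=0 ⇒ x=−12/7=-1.7143; min R=1−1/(4·7/12)=0.5714>−1
Confirm numerically:
  x=-1.427: |R|=0.76086 <1
  x=-1.030: |R|=0.58886 <1
  x=-0.885: |R|=0.57188 <1
  x=-2.208: |R|=1.63590 >1
  x=-1.835: |R|=1.12921 >1
Interval (-1.7143, 0).

z∈(-1.7143,0).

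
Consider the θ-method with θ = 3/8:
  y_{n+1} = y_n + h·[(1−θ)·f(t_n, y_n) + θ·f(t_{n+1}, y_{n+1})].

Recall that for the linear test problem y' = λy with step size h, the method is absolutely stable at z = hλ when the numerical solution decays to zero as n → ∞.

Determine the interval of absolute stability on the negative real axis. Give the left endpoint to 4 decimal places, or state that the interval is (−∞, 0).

Set f=λy, z=hλ:
  y_{n+1} = y_n + z·[5/8·y_n + 3/8·y_{n+1}] ⇒ (1 − 3/8z)y_{n+1} = (1 + 5/8z)y_n
  ⇒ R(z) = (1 + 5/8z)/(1 − 3/8z).

Boundary: |R(x)|=1, x<0.
x=-1.23: |R|=0.1583
R=−1: 1+5/8x = −1+3/8x ⇒ -1/4x=2 ⇒ x=2/(-1/4)=-8.0000
Confirm numerically:
  x=-5.356: |R|=0.78029 <1
  x=-5.336: |R|=0.77807 <1
  x=-4.580: |R|=0.68537 <1
  x=-3.823: |R|=0.57091 <1
  x=-8.355: |R|=1.02147 >1
  x=-8.207: |R|=1.01269 >1
  x=-8.033: |R|=1.00206 >1
So |R|<1 on (-8.0000, 0).

z∈(-8.0000,0).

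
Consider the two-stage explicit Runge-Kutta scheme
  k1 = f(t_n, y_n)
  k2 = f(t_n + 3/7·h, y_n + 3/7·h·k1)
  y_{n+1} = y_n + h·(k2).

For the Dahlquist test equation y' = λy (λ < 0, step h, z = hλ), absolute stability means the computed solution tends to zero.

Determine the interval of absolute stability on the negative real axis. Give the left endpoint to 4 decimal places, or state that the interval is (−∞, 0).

With y'=λy (z=hλ):
  k1=λy_n ⇒ h·k1=z·y_n;  k2=λ(1+3/7z)y_n ⇒ h·k2=z(1+3/7z)y_n
  y_{n+1}/y_n = 1 + z(1+3/7z) = 1 + z + 3/7z²
  so R(z) = 1 + z + 3/7z².

Boundary: |R(x)|=1, x<0.
x=-1.05: |R|=0.4225
R=1: x+3/7x²=0 ⇒ x=−7/3=-2.3333; min R=1−1/(4·3/7)=0.4167>−1
Confirm numerically:
  x=-2.107: |R|=0.79562 <1
  x=-2.003: |R|=0.71643 <1
  x=-1.947: |R|=0.67763 <1
  x=-1.689: |R|=0.53359 <1
  x=-2.521: |R|=1.20276 >1
  x=-2.449: |R|=1.12140 >1
So |R|<1 on (-2.3333, 0).

z∈(-2.3333,0).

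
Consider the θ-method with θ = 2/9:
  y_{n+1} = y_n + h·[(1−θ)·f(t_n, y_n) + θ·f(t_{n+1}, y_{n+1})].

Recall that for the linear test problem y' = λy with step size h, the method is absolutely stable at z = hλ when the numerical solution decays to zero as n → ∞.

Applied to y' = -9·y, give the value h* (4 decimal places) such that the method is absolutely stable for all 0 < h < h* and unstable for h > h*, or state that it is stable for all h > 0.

Test eqn y'=λy, z=hλ:
  y_{n+1} = y_n + z·[7/9·y_n + 2/9·y_{n+1}] ⇒ (1 − 2/9z)y_{n+1} = (1 + 7/9z)y_n
  ⇒ R(z) = (1 + 7/9z)/(1 − 2/9z).

Solve |R(x)|<1 on ℝ⁻.
x=-1.02: |R|=0.1685
R=−1: 1+7/9x = −1+2/9x ⇒ -5/9x=2 ⇒ x=2/(-5/9)=-3.6000
Confirm numerically:
  x=-3.301: |R|=0.90418 <1
  x=-2.766: |R|=0.71305 <1
  x=-2.070: |R|=0.41781 <1
  x=-1.502: |R|=0.12612 <1
  x=-3.924: |R|=1.09615 >1
  x=-3.697: |R|=1.02958 >1
So |R|<1 on (-3.6000, 0).

(-3.6000,0); λ=-9 ⇒ h* = (18/5)/9 = 0.4000.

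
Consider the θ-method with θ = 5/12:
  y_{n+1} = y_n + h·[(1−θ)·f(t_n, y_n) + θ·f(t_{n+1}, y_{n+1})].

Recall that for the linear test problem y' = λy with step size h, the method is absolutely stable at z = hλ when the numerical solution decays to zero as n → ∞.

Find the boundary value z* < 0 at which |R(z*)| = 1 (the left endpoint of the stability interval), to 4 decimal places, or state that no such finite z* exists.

With y'=λy (z=hλ):
  y_{n+1} = y_n + z·[7/12·y_n + 5/12·y_{n+1}] ⇒ (1 − 5/12z)y_{n+1} = (1 + 7/12z)y_n
  Hence R(z) = (1 + 7/12z)/(1 − 5/12z).

Boundary: |R(x)|=1, x<0.
x=-0.95: |R|=0.3194
R=−1: 1+7/12x = −1+5/12x ⇒ -1/6x=2 ⇒ x=2/(-1/6)=-12.0000
Confirm numerically:
  x=-8.799: |R|=0.88567 <1
  x=-6.928: |R|=0.78250 <1
  x=-6.793: |R|=0.77344 <1
  x=-6.088: |R|=0.72139 <1
  x=-12.466: |R|=1.01254 >1
  x=-12.169: |R|=1.00464 >1
Interval (-12.0000, 0).

left endpoint -12.0000.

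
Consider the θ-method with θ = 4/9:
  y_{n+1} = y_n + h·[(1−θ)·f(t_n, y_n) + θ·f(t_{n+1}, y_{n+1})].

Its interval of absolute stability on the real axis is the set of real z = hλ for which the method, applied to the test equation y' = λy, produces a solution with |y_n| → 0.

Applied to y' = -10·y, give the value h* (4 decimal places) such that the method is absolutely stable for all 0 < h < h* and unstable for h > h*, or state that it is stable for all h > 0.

On y'=λy, z=hλ:
  y_{n+1} = y_n + z·[5/9·y_n + 4/9·y_{n+1}] ⇒ (1 − 4/9z)y_{n+1} = (1 + 5/9z)y_n
  ⇒ R(z) = (1 + 5/9z)/(1 − 4/9z).

Solve |R(x)|<1 on ℝ⁻.
x=-0.74: |R|=0.4431
R=−1: 1+5/9x = −1+4/9x ⇒ -1/9x=2 ⇒ x=2/(-1/9)=-18.0000
Confirm numerically:
  x=-15.048: |R|=0.95734 <1
  x=-10.679: |R|=0.85844 <1
  x=-9.743: |R|=0.82788 <1
  x=-9.680: |R|=0.82565 <1
  x=-18.343: |R|=1.00416 >1
  x=-18.263: |R|=1.00321 >1
Stable set (-18.0000, 0).

(-18.0000,0); λ=-10 ⇒ h* = (18)/10 = 1.8000.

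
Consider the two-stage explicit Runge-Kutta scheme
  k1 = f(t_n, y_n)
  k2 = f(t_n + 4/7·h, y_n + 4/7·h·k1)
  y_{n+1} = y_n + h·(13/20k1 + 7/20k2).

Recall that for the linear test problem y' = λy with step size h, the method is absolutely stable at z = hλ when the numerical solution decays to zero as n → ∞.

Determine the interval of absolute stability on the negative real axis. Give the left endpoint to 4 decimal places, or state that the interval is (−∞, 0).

Test eqn y'=λy, z=hλ:
  k1=λy_n ⇒ h·k1=z·y_n;  k2=λ(1+4/7z)y_n ⇒ h·k2=z(1+4/7z)y_n
  y_{n+1}/y_n = 1 + 13/20z + 7/20z(1+4/7z) = 1 + z + 1/5z²
  Hence R(z) = 1 + z + 1/5z².

Need |R(x)|<1, x<0.
x=-0.67: |R|=0.4198
R=1: x+1/5x²=0 ⇒ x=−5=-5.0000; min R=1−1/(4·1/5)=-0.2500>−1
Confirm numerically:
  x=-3.840: |R|=0.10912 <1
  x=-2.817: |R|=0.22990 <1
  x=-2.148: |R|=0.22522 <1
  x=-5.225: |R|=1.23512 >1
  x=-5.175: |R|=1.18112 >1
  x=-5.053: |R|=1.05356 >1
Stable set (-5.0000, 0).

z∈(-5.0000,0).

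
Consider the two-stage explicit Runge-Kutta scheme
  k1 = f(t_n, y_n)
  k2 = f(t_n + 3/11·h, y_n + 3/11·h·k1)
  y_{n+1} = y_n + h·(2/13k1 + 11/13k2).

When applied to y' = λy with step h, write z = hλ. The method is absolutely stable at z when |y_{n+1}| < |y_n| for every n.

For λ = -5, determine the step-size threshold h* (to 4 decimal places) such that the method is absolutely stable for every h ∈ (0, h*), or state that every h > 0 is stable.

Set f=λy, z=hλ:
  k1=λy_n ⇒ h·k1=z·y_n;  k2=λ(1+3/11z)y_n ⇒ h·k2=z(1+3/11z)y_n
  y_{n+1}/y_n = 1 + 2/13z + 11/13z(1+3/11z) = 1 + z + 3/13z²
  so R(z) = 1 + z + 3/13z².

Need |R(x)|<1, x<0.
x=-1.29: |R|=0.0940
R=1: x+3/13x²=0 ⇒ x=−13/3=-4.3333; min R=1−1/(4·3/13)=-0.0833>−1
Confirm numerically:
  x=-3.770: |R|=0.50990 <1
  x=-2.719: |R|=0.01293 <1
  x=-2.468: |R|=0.06238 <1
  x=-2.324: |R|=0.07762 <1
  x=-4.695: |R|=1.39185 >1
  x=-4.675: |R|=1.36861 >1
  x=-4.384: |R|=1.05126 >1
Interval (-4.3333, 0).

(-4.3333,0); λ=-5 ⇒ h* = (13/3)/5 = 0.8667.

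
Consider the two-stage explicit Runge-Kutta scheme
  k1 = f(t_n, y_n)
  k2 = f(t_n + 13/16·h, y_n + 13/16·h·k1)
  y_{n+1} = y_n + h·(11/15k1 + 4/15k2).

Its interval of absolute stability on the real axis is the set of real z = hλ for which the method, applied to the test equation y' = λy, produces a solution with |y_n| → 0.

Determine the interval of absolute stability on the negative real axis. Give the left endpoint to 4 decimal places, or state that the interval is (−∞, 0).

(-4.6154, 0).

With y'=λy (z=hλ):
  k1=λy_n ⇒ h·k1=z·y_n;  k2=λ(1+13/16z)y_n ⇒ h·k2=z(1+13/16z)y_n
  y_{n+1}/y_n = 1 + 11/15z + 4/15z(1+13/16z) = 1 + z + 13/60z²
  R(z) = 1 + z + 13/60z².

Find x<0 with |R(x)|<1.
x=-0.46: |R|=0.5858
R=1: x+13/60x²=0 ⇒ x=−60/13=-4.6154; min R=1−1/(4·13/60)=-0.1538>−1
Confirm numerically:
  x=-3.942: |R|=0.42486 <1
  x=-3.076: |R|=0.02595 <1
  x=-2.888: |R|=0.08088 <1
  x=-2.686: |R|=0.12284 <1
  x=-4.924: |R|=1.32925 >1
  x=-4.914: |R|=1.31794 >1
  x=-4.774: |R|=1.16407 >1
Interval (-4.6154, 0).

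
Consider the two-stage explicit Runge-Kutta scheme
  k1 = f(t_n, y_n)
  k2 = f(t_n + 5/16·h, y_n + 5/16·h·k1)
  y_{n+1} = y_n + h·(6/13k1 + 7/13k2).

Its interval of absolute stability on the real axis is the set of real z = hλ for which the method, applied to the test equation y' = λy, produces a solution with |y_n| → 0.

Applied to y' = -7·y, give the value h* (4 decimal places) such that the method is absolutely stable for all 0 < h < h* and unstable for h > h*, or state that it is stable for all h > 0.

(-5.9429,0); λ=-7 ⇒ h* = (208/35)/7 = 0.8490.

Set f=λy, z=hλ:
  k1=λy_n ⇒ h·k1=z·y_n;  k2=λ(1+5/16z)y_n ⇒ h·k2=z(1+5/16z)y_n
  y_{n+1}/y_n = 1 + 6/13z + 7/13z(1+5/16z) = 1 + z + 35/208z²
  so R(z) = 1 + z + 35/208z².

Need |R(x)|<1, x<0.
x=-0.92: |R|=0.2224
R=1: x+35/208x²=0 ⇒ x=−208/35=-5.9429; min R=1−1/(4·35/208)=-0.4857>−1
Confirm numerically:
  x=-4.199: |R|=0.23214 <1
  x=-3.265: |R|=0.47121 <1
  x=-3.134: |R|=0.48127 <1
  x=-2.663: |R|=0.46971 <1
  x=-6.391: |R|=1.48194 >1
  x=-6.182: |R|=1.24877 >1
  x=-6.025: |R|=1.08328 >1
Stable set (-5.9429, 0).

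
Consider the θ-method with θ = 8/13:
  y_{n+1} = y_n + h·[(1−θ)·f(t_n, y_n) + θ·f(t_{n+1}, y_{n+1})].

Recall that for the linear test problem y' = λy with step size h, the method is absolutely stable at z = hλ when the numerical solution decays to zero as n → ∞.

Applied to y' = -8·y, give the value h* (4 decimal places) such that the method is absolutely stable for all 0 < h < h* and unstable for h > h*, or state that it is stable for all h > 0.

unbounded; (−∞, 0). Any h>0 works for λ=-8.

Test eqn y'=λy, z=hλ:
  y_{n+1} = y_n + z·[5/13·y_n + 8/13·y_{n+1}] ⇒ (1 − 8/13z)y_{n+1} = (1 + 5/13z)y_n
  so R(z) = (1 + 5/13z)/(1 − 8/13z).

Find x<0 with |R(x)|<1.
x=-1.04: |R|=0.3659
x=-2: |R|=0.1034
x=-10: |R|=0.3978
x=-100: |R|=0.5990
θ=8/13≥1/2 ⇒ |1+5/13x|<|1−8/13x| ∀x<0 ⇒ interval (−∞,0).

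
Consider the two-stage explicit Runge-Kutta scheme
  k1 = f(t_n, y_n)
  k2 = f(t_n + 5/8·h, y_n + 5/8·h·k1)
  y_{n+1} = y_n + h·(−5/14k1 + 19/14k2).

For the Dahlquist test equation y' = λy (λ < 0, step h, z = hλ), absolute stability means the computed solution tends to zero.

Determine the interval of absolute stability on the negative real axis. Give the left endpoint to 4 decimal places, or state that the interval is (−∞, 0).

(-1.1789, 0).

Test eqn y'=λy, z=hλ:
  k1=λy_n ⇒ h·k1=z·y_n;  k2=λ(1+5/8z)y_n ⇒ h·k2=z(1+5/8z)y_n
  y_{n+1}/y_n = 1 − 5/14z + 19/14z(1+5/8z) = 1 + z + 95/112z²
  ⇒ R(z) = 1 + z + 95/112z².

Boundary: |R(x)|=1, x<0.
x=-0.87: |R|=0.7720
R=1: x+95/112x²=0 ⇒ x=−112/95=-1.1789; min R=1−1/(4·95/112)=0.7053>−1
Confirm numerically:
  x=-0.997: |R|=0.84613 <1
  x=-0.954: |R|=0.81797 <1
  x=-0.685: |R|=0.71300 <1
  x=-1.471: |R|=1.36440 >1
  x=-1.308: |R|=1.14318 >1
  x=-1.270: |R|=1.09808 >1
Stable set (-1.1789, 0).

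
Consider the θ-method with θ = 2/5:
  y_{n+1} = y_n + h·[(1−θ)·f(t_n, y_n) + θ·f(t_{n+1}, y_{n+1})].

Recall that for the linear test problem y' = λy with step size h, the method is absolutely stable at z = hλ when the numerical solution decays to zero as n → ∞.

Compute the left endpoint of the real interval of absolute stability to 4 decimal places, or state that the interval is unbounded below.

left endpoint -10.0000.

Set f=λy, z=hλ:
  y_{n+1} = y_n + z·[3/5·y_n + 2/5·y_{n+1}] ⇒ (1 − 2/5z)y_{n+1} = (1 + 3/5z)y_n
  ⇒ R(z) = (1 + 3/5z)/(1 − 2/5z).

Need |R(x)|<1, x<0.
x=-0.39: |R|=0.6626
R=−1: 1+3/5x = −1+2/5x ⇒ -1/5x=2 ⇒ x=2/(-1/5)=-10.0000
Confirm numerically:
  x=-8.768: |R|=0.94533 <1
  x=-8.462: |R|=0.92985 <1
  x=-6.737: |R|=0.82337 <1
  x=-10.545: |R|=1.02089 >1
  x=-10.523: |R|=1.02008 >1
  x=-10.335: |R|=1.01305 >1
Stable set (-10.0000, 0).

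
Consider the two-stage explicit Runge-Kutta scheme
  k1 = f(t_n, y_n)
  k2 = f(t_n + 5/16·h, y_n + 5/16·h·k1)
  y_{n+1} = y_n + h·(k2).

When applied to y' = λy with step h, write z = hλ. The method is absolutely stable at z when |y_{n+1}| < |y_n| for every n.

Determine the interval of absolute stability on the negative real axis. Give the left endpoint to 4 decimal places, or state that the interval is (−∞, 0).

(-3.2000, 0).

Test eqn y'=λy, z=hλ:
  k1=λy_n ⇒ h·k1=z·y_n;  k2=λ(1+5/16z)y_n ⇒ h·k2=z(1+5/16z)y_n
  y_{n+1}/y_n = 1 + z(1+5/16z) = 1 + z + 5/16z²
  so R(z) = 1 + z + 5/16z².

Find x<0 with |R(x)|<1.
x=-0.36: |R|=0.6805
R=1: x+5/16x²=0 ⇒ x=−16/5=-3.2000; min R=1−1/(4·5/16)=0.2000>−1
Confirm numerically:
  x=-2.621: |R|=0.52576 <1
  x=-2.314: |R|=0.35931 <1
  x=-1.991: |R|=0.24778 <1
  x=-1.491: |R|=0.20371 <1
  x=-3.606: |R|=1.45751 >1
  x=-3.303: |R|=1.10632 >1
So |R|<1 on (-3.2000, 0).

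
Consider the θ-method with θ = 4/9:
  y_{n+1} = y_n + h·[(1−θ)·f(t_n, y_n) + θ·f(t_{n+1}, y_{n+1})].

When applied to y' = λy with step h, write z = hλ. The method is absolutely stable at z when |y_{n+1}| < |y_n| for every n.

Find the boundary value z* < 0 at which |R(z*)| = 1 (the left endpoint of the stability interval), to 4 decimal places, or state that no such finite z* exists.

On y'=λy, z=hλ:
  y_{n+1} = y_n + z·[5/9·y_n + 4/9·y_{n+1}] ⇒ (1 − 4/9z)y_{n+1} = (1 + 5/9z)y_n
  Hence R(z) = (1 + 5/9z)/(1 − 4/9z).

Boundary: |R(x)|=1, x<0.
x=-0.38: |R|=0.6749
R=−1: 1+5/9x = −1+4/9x ⇒ -1/9x=2 ⇒ x=2/(-1/9)=-18.0000
Confirm numerically:
  x=-16.227: |R|=0.97601 <1
  x=-10.406: |R|=0.84999 <1
  x=-8.745: |R|=0.78956 <1
  x=-8.582: |R|=0.78263 <1
  x=-18.250: |R|=1.00305 >1
  x=-18.131: |R|=1.00161 >1
  x=-18.026: |R|=1.00032 >1
Stable set (-18.0000, 0).

z* = -18.0000.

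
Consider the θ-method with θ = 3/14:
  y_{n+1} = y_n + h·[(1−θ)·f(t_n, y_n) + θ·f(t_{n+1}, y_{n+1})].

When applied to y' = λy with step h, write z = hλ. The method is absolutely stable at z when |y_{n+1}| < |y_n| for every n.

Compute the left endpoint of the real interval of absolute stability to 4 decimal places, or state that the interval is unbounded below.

left endpoint -3.5000.

On y'=λy, z=hλ:
  y_{n+1} = y_n + z·[11/14·y_n + 3/14·y_{n+1}] ⇒ (1 − 3/14z)y_{n+1} = (1 + 11/14z)y_n
  so R(z) = (1 + 11/14z)/(1 − 3/14z).

Solve |R(x)|<1 on ℝ⁻.
x=-0.99: |R|=0.1833
R=−1: 1+11/14x = −1+3/14x ⇒ -4/7x=2 ⇒ x=2/(-4/7)=-3.5000
Confirm numerically:
  x=-2.695: |R|=0.70840 <1
  x=-2.655: |R|=0.69224 <1
  x=-2.545: |R|=0.64687 <1
  x=-3.875: |R|=1.11707 >1
  x=-3.601: |R|=1.03258 >1
So |R|<1 on (-3.5000, 0).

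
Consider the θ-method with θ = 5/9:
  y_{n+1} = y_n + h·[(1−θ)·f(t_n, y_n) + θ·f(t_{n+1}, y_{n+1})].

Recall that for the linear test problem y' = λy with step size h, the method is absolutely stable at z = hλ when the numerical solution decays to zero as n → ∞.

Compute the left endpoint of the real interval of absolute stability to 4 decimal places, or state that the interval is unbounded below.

Test eqn y'=λy, z=hλ:
  y_{n+1} = y_n + z·[4/9·y_n + 5/9·y_{n+1}] ⇒ (1 − 5/9z)y_{n+1} = (1 + 4/9z)y_n
  R(z) = (1 + 4/9z)/(1 − 5/9z).

Need |R(x)|<1, x<0.
x=-0.79: |R|=0.4510
x=-2: |R|=0.0526
x=-10: |R|=0.5254
x=-100: |R|=0.7682
θ=5/9≥1/2 ⇒ |1+4/9x|<|1−5/9x| ∀x<0 ⇒ stable on all of ℝ⁻.

interval (−∞, 0).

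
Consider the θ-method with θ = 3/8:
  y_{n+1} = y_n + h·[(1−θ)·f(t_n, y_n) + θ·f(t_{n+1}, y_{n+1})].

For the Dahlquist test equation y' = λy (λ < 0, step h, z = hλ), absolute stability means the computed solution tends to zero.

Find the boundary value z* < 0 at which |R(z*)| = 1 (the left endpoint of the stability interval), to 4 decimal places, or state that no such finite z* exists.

Set f=λy, z=hλ:
  y_{n+1} = y_n + z·[5/8·y_n + 3/8·y_{n+1}] ⇒ (1 − 3/8z)y_{n+1} = (1 + 5/8z)y_n
  so R(z) = (1 + 5/8z)/(1 − 3/8z).

Need |R(x)|<1, x<0.
x=-1.3: |R|=0.1261
R=−1: 1+5/8x = −1+3/8x ⇒ -1/4x=2 ⇒ x=2/(-1/4)=-8.0000
Confirm numerically:
  x=-6.431: |R|=0.88503 <1
  x=-6.163: |R|=0.86130 <1
  x=-3.622: |R|=0.53588 <1
  x=-3.483: |R|=0.51033 <1
  x=-8.596: |R|=1.03528 >1
  x=-8.433: |R|=1.02601 >1
  x=-8.108: |R|=1.00668 >1
Interval (-8.0000, 0).

z* = -8.0000.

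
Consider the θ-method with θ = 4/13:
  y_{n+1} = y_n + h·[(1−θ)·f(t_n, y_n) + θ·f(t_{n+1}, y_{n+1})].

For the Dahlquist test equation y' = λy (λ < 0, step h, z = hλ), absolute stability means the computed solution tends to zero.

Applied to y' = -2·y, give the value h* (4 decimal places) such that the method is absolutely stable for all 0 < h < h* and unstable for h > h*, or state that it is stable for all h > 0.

(-5.2000,0); λ=-2 ⇒ h* = (26/5)/2 = 2.6000.

Set f=λy, z=hλ:
  y_{n+1} = y_n + z·[9/13·y_n + 4/13·y_{n+1}] ⇒ (1 − 4/13z)y_{n+1} = (1 + 9/13z)y_n
  so R(z) = (1 + 9/13z)/(1 − 4/13z).

Need |R(x)|<1, x<0.
x=-1.8: |R|=0.1584
R=−1: 1+9/13x = −1+4/13x ⇒ -5/13x=2 ⇒ x=2/(-5/13)=-5.2000
Confirm numerically:
  x=-4.761: |R|=0.93150 <1
  x=-4.435: |R|=0.87557 <1
  x=-3.036: |R|=0.56968 <1
  x=-2.964: |R|=0.55021 <1
  x=-5.357: |R|=1.02280 >1
  x=-5.351: |R|=1.02195 >1
  x=-5.342: |R|=1.02066 >1
So |R|<1 on (-5.2000, 0).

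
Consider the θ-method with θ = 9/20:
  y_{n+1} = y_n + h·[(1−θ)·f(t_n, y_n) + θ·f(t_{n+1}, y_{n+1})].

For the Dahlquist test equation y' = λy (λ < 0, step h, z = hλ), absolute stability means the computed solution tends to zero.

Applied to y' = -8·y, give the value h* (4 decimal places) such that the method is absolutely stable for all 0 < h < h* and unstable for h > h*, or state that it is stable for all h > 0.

(-20.0000,0); λ=-8 ⇒ h* = (20)/8 = 2.5000.

Set f=λy, z=hλ:
  y_{n+1} = y_n + z·[11/20·y_n + 9/20·y_{n+1}] ⇒ (1 − 9/20z)y_{n+1} = (1 + 11/20z)y_n
  so R(z) = (1 + 11/20z)/(1 − 9/20z).

Need |R(x)|<1, x<0.
x=-0.98: |R|=0.3199
R=−1: 1+11/20x = −1+9/20x ⇒ -1/10x=2 ⇒ x=2/(-1/10)=-20.0000
Confirm numerically:
  x=-19.012: |R|=0.98966 <1
  x=-14.136: |R|=0.92034 <1
  x=-11.193: |R|=0.85411 <1
  x=-20.373: |R|=1.00367 >1
  x=-20.208: |R|=1.00206 >1
  x=-20.057: |R|=1.00057 >1
Interval (-20.0000, 0).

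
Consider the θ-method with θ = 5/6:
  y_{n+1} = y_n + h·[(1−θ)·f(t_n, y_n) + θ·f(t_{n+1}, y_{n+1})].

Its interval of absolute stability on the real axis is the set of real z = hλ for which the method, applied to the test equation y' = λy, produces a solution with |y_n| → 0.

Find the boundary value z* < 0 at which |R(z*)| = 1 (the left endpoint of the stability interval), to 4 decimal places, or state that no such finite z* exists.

Test eqn y'=λy, z=hλ:
  y_{n+1} = y_n + z·[1/6·y_n + 5/6·y_{n+1}] ⇒ (1 − 5/6z)y_{n+1} = (1 + 1/6z)y_n
  Hence R(z) = (1 + 1/6z)/(1 − 5/6z).

Find x<0 with |R(x)|<1.
x=-0.31: |R|=0.7536
x=-2: |R|=0.2500
x=-10: |R|=0.0714
x=-100: |R|=0.1858
θ=5/6≥1/2 ⇒ |1+1/6x|<|1−5/6x| ∀x<0 ⇒ interval (−∞,0).

interval (−∞, 0).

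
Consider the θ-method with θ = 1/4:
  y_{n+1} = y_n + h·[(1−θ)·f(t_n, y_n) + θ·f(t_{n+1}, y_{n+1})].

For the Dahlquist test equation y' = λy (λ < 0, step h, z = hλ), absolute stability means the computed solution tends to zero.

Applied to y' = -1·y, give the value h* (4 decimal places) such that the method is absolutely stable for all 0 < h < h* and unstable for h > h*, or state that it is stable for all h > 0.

With y'=λy (z=hλ):
  y_{n+1} = y_n + z·[3/4·y_n + 1/4·y_{n+1}] ⇒ (1 − 1/4z)y_{n+1} = (1 + 3/4z)y_n
  R(z) = (1 + 3/4z)/(1 − 1/4z).

Solve |R(x)|<1 on ℝ⁻.
x=-1.14: |R|=0.1128
R=−1: 1+3/4x = −1+1/4x ⇒ -1/2x=2 ⇒ x=2/(-1/2)=-4.0000
Confirm numerically:
  x=-3.659: |R|=0.91095 <1
  x=-2.891: |R|=0.67813 <1
  x=-1.604: |R|=0.14490 <1
  x=-4.597: |R|=1.13889 >1
  x=-4.472: |R|=1.11143 >1
  x=-4.470: |R|=1.11098 >1
Interval (-4.0000, 0).

(-4.0000,0); λ=-1 ⇒ h* = (4)/1 = 4.0000.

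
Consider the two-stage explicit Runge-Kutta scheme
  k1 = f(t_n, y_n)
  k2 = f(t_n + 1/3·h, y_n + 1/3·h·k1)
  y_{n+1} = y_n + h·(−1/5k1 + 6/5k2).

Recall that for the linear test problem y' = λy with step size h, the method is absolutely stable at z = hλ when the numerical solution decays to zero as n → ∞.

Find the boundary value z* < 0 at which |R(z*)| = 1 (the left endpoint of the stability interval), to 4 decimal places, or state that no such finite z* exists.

Set f=λy, z=hλ:
  k1=λy_n ⇒ h·k1=z·y_n;  k2=λ(1+1/3z)y_n ⇒ h·k2=z(1+1/3z)y_n
  y_{n+1}/y_n = 1 − 1/5z + 6/5z(1+1/3z) = 1 + z + 2/5z²
  R(z) = 1 + z + 2/5z².

Need |R(x)|<1, x<0.
x=-1.05: |R|=0.3910
R=1: x+2/5x²=0 ⇒ x=−5/2=-2.5000; min R=1−1/(4·2/5)=0.3750>−1
Confirm numerically:
  x=-2.072: |R|=0.64527 <1
  x=-1.782: |R|=0.48821 <1
  x=-1.171: |R|=0.37750 <1
  x=-1.162: |R|=0.37810 <1
  x=-3.033: |R|=1.64664 >1
  x=-2.887: |R|=1.44691 >1
  x=-2.710: |R|=1.22764 >1
So |R|<1 on (-2.5000, 0).

left endpoint -2.5000.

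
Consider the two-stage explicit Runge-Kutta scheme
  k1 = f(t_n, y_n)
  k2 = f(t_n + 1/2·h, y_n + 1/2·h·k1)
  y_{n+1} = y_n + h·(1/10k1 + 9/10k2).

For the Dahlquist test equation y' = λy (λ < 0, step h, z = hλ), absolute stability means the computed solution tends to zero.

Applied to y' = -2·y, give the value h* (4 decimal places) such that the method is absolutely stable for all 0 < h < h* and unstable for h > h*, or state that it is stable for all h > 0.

(-2.2222,0); λ=-2 ⇒ h* = (20/9)/2 = 1.1111.

On y'=λy, z=hλ:
  k1=λy_n ⇒ h·k1=z·y_n;  k2=λ(1+1/2z)y_n ⇒ h·k2=z(1+1/2z)y_n
  y_{n+1}/y_n = 1 + 1/10z + 9/10z(1+1/2z) = 1 + z + 9/20z²
  R(z) = 1 + z + 9/20z².

Boundary: |R(x)|=1, x<0.
x=-1.23: |R|=0.4508
R=1: x+9/20x²=0 ⇒ x=−20/9=-2.2222; min R=1−1/(4·9/20)=0.4444>−1
Confirm numerically:
  x=-1.705: |R|=0.60316 <1
  x=-1.482: |R|=0.50635 <1
  x=-1.043: |R|=0.44653 <1
  x=-2.564: |R|=1.39434 >1
  x=-2.502: |R|=1.31500 >1
  x=-2.418: |R|=1.21303 >1
Interval (-2.2222, 0).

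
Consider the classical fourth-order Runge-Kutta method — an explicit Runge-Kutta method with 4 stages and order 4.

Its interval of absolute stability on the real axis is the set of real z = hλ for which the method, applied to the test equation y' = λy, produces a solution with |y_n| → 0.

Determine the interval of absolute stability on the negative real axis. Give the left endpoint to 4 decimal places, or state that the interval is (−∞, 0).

On y'=λy, z=hλ:
  order 4, 4-stage ⇒ R(z)=1+z+z^2/2+z^3/6+z^4/24
  (e.g. R(-1.52)=0.27231, |R|=0.27231)

Solve |R(x)|<1 on ℝ⁻.
x=-1.52: |R|=0.2723
|R(-2.73)|=0.9198 |R(-2.63)|=0.7900 |R(-0.86)|=0.4266
Bisect:
  x_lo=-3.1351 |R|=1.6689  x_hi=-0.2908 |R|=0.7477
  mid=-1.71297 |R|=0.27519 →hi
  mid=-2.42406 |R|=0.57865 →hi
  mid=-2.77960 |R|=0.99145 →hi
  mid=-2.95737 |R|=1.29198 →lo
  mid=-2.86848 |R|=1.13284 →lo
  mid=-2.82404 |R|=1.06001 →lo
  mid=-2.80182 |R|=1.02520 →lo
  mid=-2.79071 |R|=1.00820 →lo
  ...
  [-2.78533,-2.78515] ⇒ x*=-2.7853
So |R|<1 on (-2.7853, 0).

z∈(-2.7853,0).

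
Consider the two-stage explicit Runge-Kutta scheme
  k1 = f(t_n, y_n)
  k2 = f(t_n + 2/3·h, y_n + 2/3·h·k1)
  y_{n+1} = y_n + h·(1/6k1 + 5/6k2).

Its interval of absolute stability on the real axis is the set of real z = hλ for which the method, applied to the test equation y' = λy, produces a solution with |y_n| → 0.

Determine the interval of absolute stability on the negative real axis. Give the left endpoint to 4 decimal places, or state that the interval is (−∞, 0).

With y'=λy (z=hλ):
  k1=λy_n ⇒ h·k1=z·y_n;  k2=λ(1+2/3z)y_n ⇒ h·k2=z(1+2/3z)y_n
  y_{n+1}/y_n = 1 + 1/6z + 5/6z(1+2/3z) = 1 + z + 5/9z²
  R(z) = 1 + z + 5/9z².

Boundary: |R(x)|=1, x<0.
x=-1.73: |R|=0.9327
R=1: x+5/9x²=0 ⇒ x=−9/5=-1.8000; min R=1−1/(4·5/9)=0.5500>−1
Confirm numerically:
  x=-1.163: |R|=0.58843 <1
  x=-0.886: |R|=0.55011 <1
  x=-0.849: |R|=0.55144 <1
  x=-2.337: |R|=1.69721 >1
  x=-2.142: |R|=1.40698 >1
  x=-1.874: |R|=1.07704 >1
So |R|<1 on (-1.8000, 0).

(-1.8000, 0).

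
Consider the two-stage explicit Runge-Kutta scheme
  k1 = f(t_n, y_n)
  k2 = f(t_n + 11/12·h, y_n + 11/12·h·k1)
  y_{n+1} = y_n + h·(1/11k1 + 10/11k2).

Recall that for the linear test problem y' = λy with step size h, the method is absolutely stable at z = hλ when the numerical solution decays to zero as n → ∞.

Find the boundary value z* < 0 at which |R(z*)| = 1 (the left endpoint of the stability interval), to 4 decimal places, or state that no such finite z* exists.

left endpoint -1.2000.

On y'=λy, z=hλ:
  k1=λy_n ⇒ h·k1=z·y_n;  k2=λ(1+11/12z)y_n ⇒ h·k2=z(1+11/12z)y_n
  y_{n+1}/y_n = 1 + 1/11z + 10/11z(1+11/12z) = 1 + z + 5/6z²
  so R(z) = 1 + z + 5/6z².

Solve |R(x)|<1 on ℝ⁻.
x=-1.39: |R|=1.2201
R=1: x+5/6x²=0 ⇒ x=−6/5=-1.2000; min R=1−1/(4·5/6)=0.7000>−1
Confirm numerically:
  x=-1.105: |R|=0.91252 <1
  x=-0.876: |R|=0.76348 <1
  x=-0.838: |R|=0.74720 <1
  x=-1.779: |R|=1.85837 >1
  x=-1.439: |R|=1.28660 >1
Stable set (-1.2000, 0).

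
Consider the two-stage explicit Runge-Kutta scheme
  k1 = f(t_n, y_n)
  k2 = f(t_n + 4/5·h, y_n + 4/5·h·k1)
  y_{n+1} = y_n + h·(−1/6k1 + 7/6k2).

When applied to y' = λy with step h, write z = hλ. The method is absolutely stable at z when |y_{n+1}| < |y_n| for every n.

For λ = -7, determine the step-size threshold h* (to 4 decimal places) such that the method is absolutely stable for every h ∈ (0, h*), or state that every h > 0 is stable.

(-1.0714,0); λ=-7 ⇒ h* = (15/14)/7 = 0.1531.

On y'=λy, z=hλ:
  k1=λy_n ⇒ h·k1=z·y_n;  k2=λ(1+4/5z)y_n ⇒ h·k2=z(1+4/5z)y_n
  y_{n+1}/y_n = 1 − 1/6z + 7/6z(1+4/5z) = 1 + z + 14/15z²
  so R(z) = 1 + z + 14/15z².

Solve |R(x)|<1 on ℝ⁻.
x=-0.33: |R|=0.7716
R=1: x+14/15x²=0 ⇒ x=−15/14=-1.0714; min R=1−1/(4·14/15)=0.7321>−1
Confirm numerically:
  x=-0.990: |R|=0.92476 <1
  x=-0.959: |R|=0.89937 <1
  x=-0.835: |R|=0.81574 <1
  x=-0.524: |R|=0.73227 <1
  x=-1.456: |R|=1.52261 >1
  x=-1.440: |R|=1.49536 >1
  x=-1.264: |R|=1.22718 >1
Stable set (-1.0714, 0).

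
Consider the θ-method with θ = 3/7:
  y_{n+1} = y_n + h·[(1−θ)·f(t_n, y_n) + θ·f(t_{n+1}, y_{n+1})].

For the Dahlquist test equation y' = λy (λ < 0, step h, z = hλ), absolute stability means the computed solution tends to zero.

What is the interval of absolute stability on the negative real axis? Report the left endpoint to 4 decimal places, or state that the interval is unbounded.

Set f=λy, z=hλ:
  y_{n+1} = y_n + z·[4/7·y_n + 3/7·y_{n+1}] ⇒ (1 − 3/7z)y_{n+1} = (1 + 4/7z)y_n
  R(z) = (1 + 4/7z)/(1 − 3/7z).

Find x<0 with |R(x)|<1.
x=-1.03: |R|=0.2854
R=−1: 1+4/7x = −1+3/7x ⇒ -1/7x=2 ⇒ x=2/(-1/7)=-14.0000
Confirm numerically:
  x=-13.067: |R|=0.97981 <1
  x=-6.375: |R|=0.70813 <1
  x=-6.273: |R|=0.70072 <1
  x=-14.485: |R|=1.00961 >1
  x=-14.288: |R|=1.00578 >1
  x=-14.175: |R|=1.00353 >1
Interval (-14.0000, 0).

(-14.0000, 0).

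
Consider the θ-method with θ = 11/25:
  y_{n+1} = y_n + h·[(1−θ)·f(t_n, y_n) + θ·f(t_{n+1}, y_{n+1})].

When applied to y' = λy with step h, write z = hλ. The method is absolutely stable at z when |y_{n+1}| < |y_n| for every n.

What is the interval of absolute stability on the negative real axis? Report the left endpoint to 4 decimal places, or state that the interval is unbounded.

With y'=λy (z=hλ):
  y_{n+1} = y_n + z·[14/25·y_n + 11/25·y_{n+1}] ⇒ (1 − 11/25z)y_{n+1} = (1 + 14/25z)y_n
  Hence R(z) = (1 + 14/25z)/(1 − 11/25z).

Boundary: |R(x)|=1, x<0.
x=-0.4: |R|=0.6599
R=−1: 1+14/25x = −1+11/25x ⇒ -3/25x=2 ⇒ x=2/(-3/25)=-16.6667
Confirm numerically:
  x=-13.626: |R|=0.94784 <1
  x=-12.014: |R|=0.91118 <1
  x=-11.829: |R|=0.90644 <1
  x=-17.259: |R|=1.00827 >1
  x=-17.171: |R|=1.00707 >1
  x=-17.125: |R|=1.00644 >1
So |R|<1 on (-16.6667, 0).

(-16.6667, 0).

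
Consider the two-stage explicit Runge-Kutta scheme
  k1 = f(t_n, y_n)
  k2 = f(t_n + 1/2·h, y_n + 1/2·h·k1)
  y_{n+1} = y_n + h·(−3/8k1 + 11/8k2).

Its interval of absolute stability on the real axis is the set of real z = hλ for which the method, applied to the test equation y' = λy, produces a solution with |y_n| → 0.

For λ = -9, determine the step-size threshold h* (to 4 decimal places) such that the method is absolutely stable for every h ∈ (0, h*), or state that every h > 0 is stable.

(-1.4545,0); λ=-9 ⇒ h* = (16/11)/9 = 0.1616.

On y'=λy, z=hλ:
  k1=λy_n ⇒ h·k1=z·y_n;  k2=λ(1+1/2z)y_n ⇒ h·k2=z(1+1/2z)y_n
  y_{n+1}/y_n = 1 − 3/8z + 11/8z(1+1/2z) = 1 + z + 11/16z²
  R(z) = 1 + z + 11/16z².

Solve |R(x)|<1 on ℝ⁻.
x=-0.57: |R|=0.6534
R=1: x+11/16x²=0 ⇒ x=−16/11=-1.4545; min R=1−1/(4·11/16)=0.6364>−1
Confirm numerically:
  x=-1.186: |R|=0.78103 <1
  x=-1.137: |R|=0.75178 <1
  x=-0.609: |R|=0.64598 <1
  x=-1.679: |R|=1.25909 >1
  x=-1.627: |R|=1.19290 >1
Interval (-1.4545, 0).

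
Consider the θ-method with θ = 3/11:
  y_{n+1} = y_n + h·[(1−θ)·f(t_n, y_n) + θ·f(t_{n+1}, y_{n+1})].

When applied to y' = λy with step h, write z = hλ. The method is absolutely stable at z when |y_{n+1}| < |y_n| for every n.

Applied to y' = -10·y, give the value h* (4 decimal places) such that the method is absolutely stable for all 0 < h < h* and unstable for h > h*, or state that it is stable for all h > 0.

(-4.4000,0); λ=-10 ⇒ h* = (22/5)/10 = 0.4400.

Set f=λy, z=hλ:
  y_{n+1} = y_n + z·[8/11·y_n + 3/11·y_{n+1}] ⇒ (1 − 3/11z)y_{n+1} = (1 + 8/11z)y_n
  Hence R(z) = (1 + 8/11z)/(1 − 3/11z).

Need |R(x)|<1, x<0.
x=-0.52: |R|=0.5446
R=−1: 1+8/11x = −1+3/11x ⇒ -5/11x=2 ⇒ x=2/(-5/11)=-4.4000
Confirm numerically:
  x=-4.357: |R|=0.99107 <1
  x=-3.124: |R|=0.68683 <1
  x=-2.903: |R|=0.62022 <1
  x=-4.905: |R|=1.09819 >1
  x=-4.745: |R|=1.06836 >1
Interval (-4.4000, 0).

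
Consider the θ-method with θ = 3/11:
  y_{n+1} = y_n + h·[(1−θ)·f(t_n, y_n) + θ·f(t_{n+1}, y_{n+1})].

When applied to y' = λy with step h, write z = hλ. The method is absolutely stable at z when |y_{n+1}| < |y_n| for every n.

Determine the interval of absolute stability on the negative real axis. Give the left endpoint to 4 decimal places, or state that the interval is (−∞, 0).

z∈(-4.4000,0).

With y'=λy (z=hλ):
  y_{n+1} = y_n + z·[8/11·y_n + 3/11·y_{n+1}] ⇒ (1 − 3/11z)y_{n+1} = (1 + 8/11z)y_n
  Hence R(z) = (1 + 8/11z)/(1 − 3/11z).

Solve |R(x)|<1 on ℝ⁻.
x=-0.62: |R|=0.4697
R=−1: 1+8/11x = −1+3/11x ⇒ -5/11x=2 ⇒ x=2/(-5/11)=-4.4000
Confirm numerically:
  x=-4.253: |R|=0.96906 <1
  x=-3.384: |R|=0.75983 <1
  x=-2.243: |R|=0.39167 <1
  x=-4.819: |R|=1.08230 >1
  x=-4.707: |R|=1.06110 >1
  x=-4.524: |R|=1.02523 >1
Stable set (-4.4000, 0).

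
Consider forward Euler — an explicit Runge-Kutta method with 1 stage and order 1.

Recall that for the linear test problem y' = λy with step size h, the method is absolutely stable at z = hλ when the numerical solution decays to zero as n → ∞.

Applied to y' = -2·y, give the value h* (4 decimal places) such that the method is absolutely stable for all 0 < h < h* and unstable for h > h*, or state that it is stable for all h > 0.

With y'=λy (z=hλ):
  order 1, 1-stage ⇒ R(z)=1+z
  (e.g. R(-1.04)=-0.04000, |R|=0.04000)

Boundary: |R(x)|=1, x<0.
x=-1.04: |R|=0.0400
|R(-2.02)|=1.0200 |R(-1.67)|=0.6700 |R(-1.46)|=0.4600
Bisect:
  x_lo=-2.3846 |R|=1.3846  x_hi=-0.0940 |R|=0.9060
  mid=-1.23929 |R|=0.23929 →hi
  mid=-1.81195 |R|=0.81195 →hi
  mid=-2.09827 |R|=1.09827 →lo
  mid=-1.95511 |R|=0.95511 →hi
  mid=-2.02669 |R|=1.02669 →lo
  mid=-1.99090 |R|=0.99090 →hi
  mid=-2.00880 |R|=1.00880 →lo
  mid=-1.99985 |R|=0.99985 →hi
  mid=-2.00432 |R|=1.00432 →lo
  ...
  [-2.00013,-1.99999] ⇒ x*=-2.0000
Stable set (-2.0000, 0).

(-2.0000,0); λ=-2 ⇒ h* = 1.0000.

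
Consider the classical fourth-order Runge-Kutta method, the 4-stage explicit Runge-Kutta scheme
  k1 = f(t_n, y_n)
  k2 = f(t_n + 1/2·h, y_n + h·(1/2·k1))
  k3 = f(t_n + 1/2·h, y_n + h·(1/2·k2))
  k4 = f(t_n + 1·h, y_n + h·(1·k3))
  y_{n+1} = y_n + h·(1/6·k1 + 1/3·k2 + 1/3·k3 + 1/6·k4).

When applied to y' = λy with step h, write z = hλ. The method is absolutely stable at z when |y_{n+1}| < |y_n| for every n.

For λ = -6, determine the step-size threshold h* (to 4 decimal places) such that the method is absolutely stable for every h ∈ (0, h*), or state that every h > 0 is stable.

On y'=λy, z=hλ:
  order 4, 4-stage ⇒ R(z)=1+z+z^2/2+z^3/6+z^4/24
  (e.g. R(-1.27)=0.30345, |R|=0.30345)

Boundary: |R(x)|=1, x<0.
x=-1.27: |R|=0.3034
|R(-3.08)|=1.5432 |R(-2.19)|=0.4159 |R(-1.85)|=0.2940
Bisect:
  x_lo=-3.2815 |R|=2.0449  x_hi=-0.1569 |R|=0.8548
  mid=-1.71921 |R|=0.27573 →hi
  mid=-2.50038 |R|=0.64881 →hi
  mid=-2.89096 |R|=1.17135 →lo
  mid=-2.69567 |R|=0.87307 →hi
  mid=-2.79331 |R|=1.01216 →lo
  mid=-2.74449 |R|=0.94021 →hi
  mid=-2.76890 |R|=0.97557 →hi
  mid=-2.78111 |R|=0.99371 →hi
  mid=-2.78721 |R|=1.00289 →lo
  ...
  [-2.78530,-2.78511] ⇒ x*=-2.7853
So |R|<1 on (-2.7853, 0).

(-2.7853,0); λ=-6 ⇒ h* = 0.4642.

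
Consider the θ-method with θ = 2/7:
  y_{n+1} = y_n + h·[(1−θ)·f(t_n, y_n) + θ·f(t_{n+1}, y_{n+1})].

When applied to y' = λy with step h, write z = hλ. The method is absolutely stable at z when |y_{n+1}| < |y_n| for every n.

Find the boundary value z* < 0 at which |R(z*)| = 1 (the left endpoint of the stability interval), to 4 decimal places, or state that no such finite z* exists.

On y'=λy, z=hλ:
  y_{n+1} = y_n + z·[5/7·y_n + 2/7·y_{n+1}] ⇒ (1 − 2/7z)y_{n+1} = (1 + 5/7z)y_n
  Hence R(z) = (1 + 5/7z)/(1 − 2/7z).

Need |R(x)|<1, x<0.
x=-0.37: |R|=0.6654
R=−1: 1+5/7x = −1+2/7x ⇒ -3/7x=2 ⇒ x=2/(-3/7)=-4.6667
Confirm numerically:
  x=-4.615: |R|=0.99045 <1
  x=-4.211: |R|=0.91136 <1
  x=-3.501: |R|=0.75025 <1
  x=-1.878: |R|=0.22220 <1
  x=-5.185: |R|=1.08952 >1
  x=-5.109: |R|=1.07707 >1
So |R|<1 on (-4.6667, 0).

z* = -4.6667.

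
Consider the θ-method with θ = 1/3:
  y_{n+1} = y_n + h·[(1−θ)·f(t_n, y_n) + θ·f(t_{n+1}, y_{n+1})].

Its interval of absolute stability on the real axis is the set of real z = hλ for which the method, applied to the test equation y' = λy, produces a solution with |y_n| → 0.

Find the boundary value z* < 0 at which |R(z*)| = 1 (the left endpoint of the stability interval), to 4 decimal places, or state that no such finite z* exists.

With y'=λy (z=hλ):
  y_{n+1} = y_n + z·[2/3·y_n + 1/3·y_{n+1}] ⇒ (1 − 1/3z)y_{n+1} = (1 + 2/3z)y_n
  ⇒ R(z) = (1 + 2/3z)/(1 − 1/3z).

Boundary: |R(x)|=1, x<0.
x=-1.29: |R|=0.0979
R=−1: 1+2/3x = −1+1/3x ⇒ -1/3x=2 ⇒ x=2/(-1/3)=-6.0000
Confirm numerically:
  x=-4.432: |R|=0.78902 <1
  x=-4.099: |R|=0.73222 <1
  x=-3.950: |R|=0.70504 <1
  x=-6.546: |R|=1.05720 >1
  x=-6.379: |R|=1.04041 >1
  x=-6.334: |R|=1.03578 >1
Interval (-6.0000, 0).

z* = -6.0000.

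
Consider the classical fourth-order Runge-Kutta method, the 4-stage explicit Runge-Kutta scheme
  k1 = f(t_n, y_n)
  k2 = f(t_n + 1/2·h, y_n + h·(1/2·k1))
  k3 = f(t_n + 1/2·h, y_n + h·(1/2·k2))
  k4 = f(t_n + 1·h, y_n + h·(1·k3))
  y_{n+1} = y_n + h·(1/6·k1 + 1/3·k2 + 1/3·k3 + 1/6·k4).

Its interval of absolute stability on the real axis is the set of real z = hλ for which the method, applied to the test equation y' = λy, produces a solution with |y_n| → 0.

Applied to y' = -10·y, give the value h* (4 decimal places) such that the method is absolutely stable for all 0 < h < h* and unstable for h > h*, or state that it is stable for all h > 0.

(-2.7853,0); λ=-10 ⇒ h* = 0.2785.

Test eqn y'=λy, z=hλ:
  order 4, 4-stage ⇒ R(z)=1+z+z^2/2+z^3/6+z^4/24
  (e.g. R(-0.89)=0.41470, |R|=0.41470)

Need |R(x)|<1, x<0.
x=-0.89: |R|=0.4147
|R(-2.75)|=0.9481 |R(-2.51)|=0.6583 |R(-0.89)|=0.4147
Bisect:
  x_lo=-3.3623 |R|=2.2801  x_hi=-0.2508 |R|=0.7782
  mid=-1.80654 |R|=0.28641 →hi
  mid=-2.58441 |R|=0.73702 →hi
  mid=-2.97334 |R|=1.32255 →lo
  mid=-2.77887 |R|=0.99036 →hi
  mid=-2.87610 |R|=1.14577 →lo
  mid=-2.82749 |R|=1.06550 →lo
  mid=-2.80318 |R|=1.02730 →lo
  mid=-2.79102 |R|=1.00867 →lo
  mid=-2.78495 |R|=0.99948 →hi
  mid=-2.78799 |R|=1.00407 →lo
  ...
  [-2.78533,-2.78514] ⇒ x*=-2.7853
Stable set (-2.7853, 0).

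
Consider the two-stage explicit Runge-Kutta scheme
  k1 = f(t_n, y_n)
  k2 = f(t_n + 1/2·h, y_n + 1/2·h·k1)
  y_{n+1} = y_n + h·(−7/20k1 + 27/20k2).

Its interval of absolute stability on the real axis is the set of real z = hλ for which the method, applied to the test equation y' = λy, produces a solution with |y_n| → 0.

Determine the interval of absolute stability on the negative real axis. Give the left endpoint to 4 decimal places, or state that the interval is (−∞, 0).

Test eqn y'=λy, z=hλ:
  k1=λy_n ⇒ h·k1=z·y_n;  k2=λ(1+1/2z)y_n ⇒ h·k2=z(1+1/2z)y_n
  y_{n+1}/y_n = 1 − 7/20z + 27/20z(1+1/2z) = 1 + z + 27/40z²
  Hence R(z) = 1 + z + 27/40z².

Find x<0 with |R(x)|<1.
x=-1.38: |R|=0.9055
R=1: x+27/40x²=0 ⇒ x=−40/27=-1.4815; min R=1−1/(4·27/40)=0.6296>−1
Confirm numerically:
  x=-1.418: |R|=0.93924 <1
  x=-1.370: |R|=0.89691 <1
  x=-1.017: |R|=0.68115 <1
  x=-0.620: |R|=0.63947 <1
  x=-1.720: |R|=1.27692 >1
  x=-1.642: |R|=1.17791 >1
So |R|<1 on (-1.4815, 0).

(-1.4815, 0).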